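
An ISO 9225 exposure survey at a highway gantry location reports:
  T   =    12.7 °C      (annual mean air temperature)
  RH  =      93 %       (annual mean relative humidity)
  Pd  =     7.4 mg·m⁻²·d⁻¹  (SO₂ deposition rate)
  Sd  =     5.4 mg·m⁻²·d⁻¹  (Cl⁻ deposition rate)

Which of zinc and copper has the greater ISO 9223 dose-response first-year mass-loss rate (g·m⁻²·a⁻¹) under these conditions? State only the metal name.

copper

zinc: f(T) = -0.071·(T−10) [T>10 °C] = -0.1917
  sulphur-dioxide contribution → 1.852 μm/a
  chloride contribution → 0.2834 μm/a
  ⇒ r_corr(zinc) = 2.136 μm/a
  mass loss = 2.136 μm/a × 7.14 g/cm³ = 15.25 g·m⁻²·a⁻¹
copper: f(T) = -0.080·(T−10) [T>10 °C] = -0.2160
  sulphur-dioxide contribution → 1.736 μm/a
  chloride contribution → 0.8565 μm/a
  ⇒ r_corr(copper) = 2.592 μm/a
  mass loss = 2.592 μm/a × 8.96 g/cm³ = 23.23 g·m⁻²·a⁻¹
Ordering by g·m⁻²·a⁻¹: copper (23.2) > zinc (15.2)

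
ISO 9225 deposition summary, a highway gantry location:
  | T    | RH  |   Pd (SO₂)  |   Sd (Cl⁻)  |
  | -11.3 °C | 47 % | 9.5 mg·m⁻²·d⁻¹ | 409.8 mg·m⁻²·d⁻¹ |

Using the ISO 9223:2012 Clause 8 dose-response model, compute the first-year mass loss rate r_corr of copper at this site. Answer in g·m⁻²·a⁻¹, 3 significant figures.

r_corr = 1.55 g·m⁻²·a⁻¹

copper: f(T) = +0.126·(T−10) [T≤10 °C] = -2.6838
  Pd branch = 0.0053·Pd^0.26·e^(0.059·RH+f) = 0.0104 μm/a
  Cl⁻ term: 0.01025·409.8^0.27·exp(0.036·47+0.049·-11.3) = 0.1624
  sum: 0.0104 + 0.1624 → r_corr = 0.1728 μm/a
Convert to mass loss: 0.1728 μm/a × 8.96 g/cm³ = 1.548 g·m⁻²·a⁻¹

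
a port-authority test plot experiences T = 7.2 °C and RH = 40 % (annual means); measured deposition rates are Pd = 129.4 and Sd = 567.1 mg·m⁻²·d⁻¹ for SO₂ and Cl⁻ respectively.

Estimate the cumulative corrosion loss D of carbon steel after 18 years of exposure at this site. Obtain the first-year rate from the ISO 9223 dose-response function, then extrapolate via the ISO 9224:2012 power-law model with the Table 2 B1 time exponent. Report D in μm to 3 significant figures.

D(18) = 265 μm

carbon steel: T≤10 °C ⇒ hinge +0.150·(7.2−10) = -0.4200
  SO₂ term: 1.77·129.4^0.52·exp(0.02·40-0.4200) = 32.45
  Cl⁻ term: 0.102·567.1^0.62·exp(0.033·40+0.04·7.2) = 25.95
  r_corr = 32.45 + 25.95 = 58.4 μm/a
Long-term exponent b (ISO 9224 Table 2, B1) = 0.523
  D(18) = 58.4 × 18^0.523 = 58.4 × 4.534 = 264.8 μm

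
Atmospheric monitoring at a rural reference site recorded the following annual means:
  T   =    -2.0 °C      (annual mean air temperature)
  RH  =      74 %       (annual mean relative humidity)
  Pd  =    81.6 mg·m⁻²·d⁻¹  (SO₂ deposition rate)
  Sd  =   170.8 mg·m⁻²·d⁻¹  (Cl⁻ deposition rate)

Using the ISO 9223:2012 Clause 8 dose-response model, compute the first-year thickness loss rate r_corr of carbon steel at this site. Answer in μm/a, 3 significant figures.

r_corr = 38.9 μm/a

carbon steel: T≤10 °C ⇒ hinge +0.150·(-2.0−10) = -1.8000
  sulphur-dioxide contribution → 12.68 μm/a
  chloride contribution → 26.21 μm/a
  total first-year rate 38.89 μm/a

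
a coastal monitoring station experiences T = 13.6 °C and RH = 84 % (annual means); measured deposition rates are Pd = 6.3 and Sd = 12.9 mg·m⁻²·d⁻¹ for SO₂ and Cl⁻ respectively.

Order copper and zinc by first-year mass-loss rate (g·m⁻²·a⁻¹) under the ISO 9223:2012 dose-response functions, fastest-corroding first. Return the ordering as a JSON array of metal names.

["copper", "zinc"]

copper: T>10 °C ⇒ hinge -0.080·(13.6−10) = -0.2880
  SO₂ term: 0.0053·6.3^0.26·exp(0.059·84-0.2880) = 0.9107
  Sd branch = 0.01025·Sd^0.27·e^(0.036·RH+0.049·T) = 0.819 μm/a
  r_corr = 0.9107 + 0.819 = 1.73 μm/a
  mass loss = 1.73 μm/a × 8.96 g/cm³ = 15.5 g·m⁻²·a⁻¹
zinc: f(T) = -0.071·(T−10) [T>10 °C] = -0.2556
  SO₂ term: 0.0129·6.3^0.44·exp(0.046·84-0.2556) = 1.07
  Cl⁻ term: 0.0175·12.9^0.57·exp(0.008·84+0.085·13.6) = 0.4677
  sum: 1.07 + 0.4677 → r_corr = 1.538 μm/a
  mass loss = 1.538 μm/a × 7.14 g/cm³ = 10.98 g·m⁻²·a⁻¹
Ordering by g·m⁻²·a⁻¹: copper (15.5) > zinc (11)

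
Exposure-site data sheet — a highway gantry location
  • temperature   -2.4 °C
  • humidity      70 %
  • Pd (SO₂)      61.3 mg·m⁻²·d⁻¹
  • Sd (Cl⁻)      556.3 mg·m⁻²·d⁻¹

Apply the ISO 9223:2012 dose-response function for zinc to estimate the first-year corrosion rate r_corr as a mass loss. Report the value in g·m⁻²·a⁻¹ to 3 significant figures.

r_corr = 15.4 g·m⁻²·a⁻¹

zinc: temperature factor f = +0.038·(-12.4) = -0.4712
  SO₂ term: 0.0129·61.3^0.44·exp(0.046·70-0.4712) = 1.233
  Cl⁻ term: 0.0175·556.3^0.57·exp(0.008·70+0.085·-2.4) = 0.9172
  sum: 1.233 + 0.9172 → r_corr = 2.15 μm/a
Convert to mass loss: 2.15 μm/a × 7.14 g/cm³ = 15.35 g·m⁻²·a⁻¹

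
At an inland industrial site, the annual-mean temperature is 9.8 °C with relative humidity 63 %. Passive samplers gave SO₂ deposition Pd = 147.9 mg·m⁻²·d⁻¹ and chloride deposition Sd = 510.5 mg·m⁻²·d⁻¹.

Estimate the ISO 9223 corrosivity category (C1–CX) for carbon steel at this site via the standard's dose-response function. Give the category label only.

carbon steel: f(T) = +0.150·(T−10) [T≤10 °C] = -0.0300
  sulphur-dioxide contribution → 81.38 μm/a
  chloride contribution → 57.64 μm/a
  total first-year rate 139 μm/a
Category bounds: 80…200 μm/a bracket r_corr ⇒ C5

C5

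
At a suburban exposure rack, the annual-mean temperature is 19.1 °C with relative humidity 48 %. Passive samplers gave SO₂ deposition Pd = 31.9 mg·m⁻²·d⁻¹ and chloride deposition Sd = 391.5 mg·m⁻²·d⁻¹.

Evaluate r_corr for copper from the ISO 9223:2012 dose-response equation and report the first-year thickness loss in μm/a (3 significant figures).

copper: temperature factor f = -0.080·(9.1) = -0.7280
  Pd branch = 0.0053·Pd^0.26·e^(0.059·RH+f) = 0.1069 μm/a
  Cl⁻ term: 0.01025·391.5^0.27·exp(0.036·48+0.049·19.1) = 0.7374
  r_corr = 0.1069 + 0.7374 = 0.8443 μm/a

r_corr = 0.844 μm/a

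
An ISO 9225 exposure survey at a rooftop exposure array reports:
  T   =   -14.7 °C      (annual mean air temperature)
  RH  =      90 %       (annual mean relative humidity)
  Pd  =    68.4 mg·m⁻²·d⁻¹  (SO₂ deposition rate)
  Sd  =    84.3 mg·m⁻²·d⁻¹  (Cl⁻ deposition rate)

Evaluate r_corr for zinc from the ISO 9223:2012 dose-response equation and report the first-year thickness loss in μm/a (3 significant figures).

r_corr = 2.16 μm/a

zinc: temperature factor f = +0.038·(-24.7) = -0.9386
  sulphur-dioxide contribution → 2.034 μm/a
  chloride contribution → 0.1291 μm/a
  total first-year rate 2.163 μm/a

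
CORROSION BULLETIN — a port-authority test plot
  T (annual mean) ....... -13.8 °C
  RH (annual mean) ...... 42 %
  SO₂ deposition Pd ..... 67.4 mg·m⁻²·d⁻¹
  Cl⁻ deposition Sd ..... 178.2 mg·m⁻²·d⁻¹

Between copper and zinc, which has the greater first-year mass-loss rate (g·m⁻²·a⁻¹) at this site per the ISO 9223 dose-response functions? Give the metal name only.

zinc

copper: temperature factor f = +0.126·(-23.8) = -2.9988
  SO₂ term: 0.0053·67.4^0.26·exp(0.059·42-2.9988) = 0.009409
  Sd branch = 0.01025·Sd^0.27·e^(0.036·RH+0.049·T) = 0.09582 μm/a
  r_corr = 0.009409 + 0.09582 = 0.1052 μm/a
  mass loss = 0.1052 μm/a × 8.96 g/cm³ = 0.9428 g·m⁻²·a⁻¹
zinc: temperature factor f = +0.038·(-23.8) = -0.9044
  Pd branch = 0.0129·Pd^0.44·e^(0.046·RH+f) = 0.2299 μm/a
  Sd branch = 0.0175·Sd^0.57·e^(0.008·RH+0.085·T) = 0.1454 μm/a
  sum: 0.2299 + 0.1454 → r_corr = 0.3753 μm/a
  mass loss = 0.3753 μm/a × 7.14 g/cm³ = 2.679 g·m⁻²·a⁻¹
Ordering by g·m⁻²·a⁻¹: zinc (2.68) > copper (0.943)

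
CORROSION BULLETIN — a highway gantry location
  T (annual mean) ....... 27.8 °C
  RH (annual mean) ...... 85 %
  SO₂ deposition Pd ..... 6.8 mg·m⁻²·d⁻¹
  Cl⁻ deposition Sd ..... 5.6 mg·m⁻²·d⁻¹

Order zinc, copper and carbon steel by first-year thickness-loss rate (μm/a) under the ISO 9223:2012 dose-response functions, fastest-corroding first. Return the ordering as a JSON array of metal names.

["carbon steel", "copper", "zinc"]

zinc: T>10 °C ⇒ hinge -0.071·(27.8−10) = -1.2638
  SO₂ term: 0.0129·6.8^0.44·exp(0.046·85-1.2638) = 0.4228
  Sd branch = 0.0175·Sd^0.57·e^(0.008·RH+0.085·T) = 0.9796 μm/a
  r_corr = 0.4228 + 0.9796 = 1.402 μm/a
copper: temperature factor f = -0.080·(17.8) = -1.4240
  SO₂ term: 0.0053·6.8^0.26·exp(0.059·85-1.4240) = 0.3164
  Cl⁻ term: 0.01025·5.6^0.27·exp(0.036·85+0.049·27.8) = 1.359
  r_corr = 0.3164 + 1.359 = 1.676 μm/a
carbon steel: T>10 °C ⇒ hinge -0.054·(27.8−10) = -0.9612
  SO₂ term: 1.77·6.8^0.52·exp(0.02·85-0.9612) = 10.04
  Cl⁻ term: 0.102·5.6^0.62·exp(0.033·85+0.04·27.8) = 14.91
  sum: 10.04 + 14.91 → r_corr = 24.95 μm/a
Ordering by μm/a: carbon steel (25) > copper (1.68) > zinc (1.4)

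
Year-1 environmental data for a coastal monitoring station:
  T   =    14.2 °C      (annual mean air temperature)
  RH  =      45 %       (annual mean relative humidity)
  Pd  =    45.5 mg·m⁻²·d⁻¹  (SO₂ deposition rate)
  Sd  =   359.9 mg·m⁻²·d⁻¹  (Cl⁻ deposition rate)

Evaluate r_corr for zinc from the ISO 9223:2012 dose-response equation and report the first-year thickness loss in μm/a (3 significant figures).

zinc: T>10 °C ⇒ hinge -0.071·(14.2−10) = -0.2982
  sulphur-dioxide contribution → 0.407 μm/a
  chloride contribution → 2.402 μm/a
  ⇒ r_corr(zinc) = 2.809 μm/a

r_corr = 2.81 μm/a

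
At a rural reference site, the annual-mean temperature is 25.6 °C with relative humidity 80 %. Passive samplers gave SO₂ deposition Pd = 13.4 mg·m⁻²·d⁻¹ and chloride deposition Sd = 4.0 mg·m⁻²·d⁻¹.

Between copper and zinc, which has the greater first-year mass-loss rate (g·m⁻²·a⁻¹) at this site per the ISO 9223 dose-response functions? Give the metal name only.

copper

copper: T>10 °C ⇒ hinge -0.080·(25.6−10) = -1.2480
  SO₂ term: 0.0053·13.4^0.26·exp(0.059·80-1.2480) = 0.3351
  Sd branch = 0.01025·Sd^0.27·e^(0.036·RH+0.049·T) = 0.9307 μm/a
  r_corr = 0.3351 + 0.9307 = 1.266 μm/a
  mass loss = 1.266 μm/a × 8.96 g/cm³ = 11.34 g·m⁻²·a⁻¹
zinc: f(T) = -0.071·(T−10) [T>10 °C] = -1.1076
  Pd branch = 0.0129·Pd^0.44·e^(0.046·RH+f) = 0.5293 μm/a
  Cl⁻ term: 0.0175·4.0^0.57·exp(0.008·80+0.085·25.6) = 0.6444
  sum: 0.5293 + 0.6444 → r_corr = 1.174 μm/a
  mass loss = 1.174 μm/a × 7.14 g/cm³ = 8.38 g·m⁻²·a⁻¹
Ordering by g·m⁻²·a⁻¹: copper (11.3) > zinc (8.38)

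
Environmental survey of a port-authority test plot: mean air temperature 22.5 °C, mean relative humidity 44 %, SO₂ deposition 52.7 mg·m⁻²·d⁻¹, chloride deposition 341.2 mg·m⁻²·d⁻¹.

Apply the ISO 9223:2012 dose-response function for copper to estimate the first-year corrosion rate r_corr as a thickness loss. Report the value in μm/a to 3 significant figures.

copper: f(T) = -0.080·(T−10) [T>10 °C] = -1.0000
  sulphur-dioxide contribution → 0.0733 μm/a
  chloride contribution → 0.7267 μm/a
  ⇒ r_corr(copper) = 0.8 μm/a

r_corr = 0.800 μm/a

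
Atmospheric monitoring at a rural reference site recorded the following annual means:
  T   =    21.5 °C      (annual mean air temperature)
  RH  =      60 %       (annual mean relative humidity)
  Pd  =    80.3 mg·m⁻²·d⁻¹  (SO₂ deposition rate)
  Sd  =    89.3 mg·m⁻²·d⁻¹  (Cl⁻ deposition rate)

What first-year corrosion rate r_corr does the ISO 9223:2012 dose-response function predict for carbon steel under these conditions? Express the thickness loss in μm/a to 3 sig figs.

r_corr = 59.2 μm/a

carbon steel: temperature factor f = -0.054·(11.5) = -0.6210
  SO₂ term: 1.77·80.3^0.52·exp(0.02·60-0.6210) = 30.89
  Cl⁻ term: 0.102·89.3^0.62·exp(0.033·60+0.04·21.5) = 28.28
  sum: 30.89 + 28.28 → r_corr = 59.18 μm/a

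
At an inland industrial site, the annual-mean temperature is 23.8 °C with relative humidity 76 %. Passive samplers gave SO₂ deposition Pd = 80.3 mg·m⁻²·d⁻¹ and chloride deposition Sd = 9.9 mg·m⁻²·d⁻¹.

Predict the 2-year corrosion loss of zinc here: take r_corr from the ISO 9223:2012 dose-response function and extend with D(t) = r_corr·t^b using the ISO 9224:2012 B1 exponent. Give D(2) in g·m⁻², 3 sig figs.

zinc: T>10 °C ⇒ hinge -0.071·(23.8−10) = -0.9798
  SO₂ term: 0.0129·80.3^0.44·exp(0.046·76-0.9798) = 1.1
  Sd branch = 0.0175·Sd^0.57·e^(0.008·RH+0.085·T) = 0.8978 μm/a
  r_corr = 1.1 + 0.8978 = 1.998 μm/a
Power-law: D(2) = r_corr · 2^0.813
  D(2) = 1.998 × 2^0.813 = 1.998 × 1.757 = 3.51 μm
  Mass loss = 3.51 μm × 7.14 g/cm³ = 25.06 g·m⁻²

D(2) = 25.1 g·m⁻²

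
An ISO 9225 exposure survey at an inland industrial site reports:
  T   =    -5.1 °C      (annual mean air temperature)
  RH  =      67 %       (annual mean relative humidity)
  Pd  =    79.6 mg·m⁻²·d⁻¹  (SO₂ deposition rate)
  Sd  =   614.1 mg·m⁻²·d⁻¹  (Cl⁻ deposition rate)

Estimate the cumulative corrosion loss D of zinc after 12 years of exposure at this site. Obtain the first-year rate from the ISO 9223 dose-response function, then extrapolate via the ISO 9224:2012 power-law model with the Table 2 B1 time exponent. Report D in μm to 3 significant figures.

zinc: temperature factor f = +0.038·(-15.1) = -0.5738
  Pd branch = 0.0129·Pd^0.44·e^(0.046·RH+f) = 1.087 μm/a
  Sd branch = 0.0175·Sd^0.57·e^(0.008·RH+0.085·T) = 0.7531 μm/a
  sum: 1.087 + 0.7531 → r_corr = 1.84 μm/a
ISO 9224: D(t) = r_corr · t^b with b = 0.813 (zinc, B1)
  D(12) = 1.84 × 12^0.813 = 1.84 × 7.54 = 13.88 μm

D(12) = 13.9 μm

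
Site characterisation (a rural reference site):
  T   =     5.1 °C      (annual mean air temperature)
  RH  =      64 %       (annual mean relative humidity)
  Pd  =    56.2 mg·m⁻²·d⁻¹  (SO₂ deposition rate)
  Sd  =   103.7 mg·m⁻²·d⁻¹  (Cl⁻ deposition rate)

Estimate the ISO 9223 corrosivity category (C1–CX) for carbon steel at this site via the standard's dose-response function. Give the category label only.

C3

carbon steel: temperature factor f = +0.150·(-4.9) = -0.7350
  Pd branch = 1.77·Pd^0.52·e^(0.02·RH+f) = 24.8 μm/a
  Sd branch = 0.102·Sd^0.62·e^(0.033·RH+0.04·T) = 18.37 μm/a
  r_corr = 24.8 + 18.37 = 43.18 μm/a
Category bounds: 25…50 μm/a bracket r_corr ⇒ C3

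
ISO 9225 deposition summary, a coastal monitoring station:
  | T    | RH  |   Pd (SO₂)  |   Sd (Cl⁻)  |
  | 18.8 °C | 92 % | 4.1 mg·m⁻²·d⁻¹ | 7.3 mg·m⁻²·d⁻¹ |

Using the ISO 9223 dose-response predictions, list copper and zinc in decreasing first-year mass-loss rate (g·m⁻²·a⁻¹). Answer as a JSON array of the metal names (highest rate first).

copper: T>10 °C ⇒ hinge -0.080·(18.8−10) = -0.7040
  SO₂ term: 0.0053·4.1^0.26·exp(0.059·92-0.7040) = 0.8614
  Sd branch = 0.01025·Sd^0.27·e^(0.036·RH+0.049·T) = 1.209 μm/a
  r_corr = 0.8614 + 1.209 = 2.07 μm/a
  mass loss = 2.07 μm/a × 8.96 g/cm³ = 18.55 g·m⁻²·a⁻¹
zinc: temperature factor f = -0.071·(8.8) = -0.6248
  SO₂ term: 0.0129·4.1^0.44·exp(0.046·92-0.6248) = 0.8847
  Cl⁻ term: 0.0175·7.3^0.57·exp(0.008·92+0.085·18.8) = 0.5608
  r_corr = 0.8847 + 0.5608 = 1.445 μm/a
  mass loss = 1.445 μm/a × 7.14 g/cm³ = 10.32 g·m⁻²·a⁻¹
Ordering by g·m⁻²·a⁻¹: copper (18.5) > zinc (10.3)

["copper", "zinc"]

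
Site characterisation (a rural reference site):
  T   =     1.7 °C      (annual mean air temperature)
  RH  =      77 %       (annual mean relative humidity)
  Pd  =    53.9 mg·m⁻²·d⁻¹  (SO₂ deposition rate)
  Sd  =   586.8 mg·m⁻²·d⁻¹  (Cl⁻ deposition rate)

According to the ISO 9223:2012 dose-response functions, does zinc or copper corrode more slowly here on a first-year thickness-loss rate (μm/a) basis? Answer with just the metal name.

zinc: f(T) = +0.038·(T−10) [T≤10 °C] = -0.3154
  Pd branch = 0.0129·Pd^0.44·e^(0.046·RH+f) = 1.878 μm/a
  Cl⁻ term: 0.0175·586.8^0.57·exp(0.008·77+0.085·1.7) = 1.417
  r_corr = 1.878 + 1.417 = 3.295 μm/a
copper: T≤10 °C ⇒ hinge +0.126·(1.7−10) = -1.0458
  Pd branch = 0.0053·Pd^0.26·e^(0.059·RH+f) = 0.4935 μm/a
  Cl⁻ term: 0.01025·586.8^0.27·exp(0.036·77+0.049·1.7) = 0.996
  r_corr = 0.4935 + 0.996 = 1.49 μm/a
Ordering by μm/a: zinc (3.3) > copper (1.49)

copper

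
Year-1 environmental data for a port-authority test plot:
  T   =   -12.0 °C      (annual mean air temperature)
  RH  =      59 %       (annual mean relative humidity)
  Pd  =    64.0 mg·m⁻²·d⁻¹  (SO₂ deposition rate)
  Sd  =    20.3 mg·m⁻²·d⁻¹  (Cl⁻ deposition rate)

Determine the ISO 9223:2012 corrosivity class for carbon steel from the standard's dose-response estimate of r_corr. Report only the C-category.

carbon steel: T≤10 °C ⇒ hinge +0.150·(-12.0−10) = -3.3000
  SO₂ term: 1.77·64.0^0.52·exp(0.02·59-3.3000) = 1.847
  Sd branch = 0.102·Sd^0.62·e^(0.033·RH+0.04·T) = 2.86 μm/a
  sum: 1.847 + 2.86 → r_corr = 4.707 μm/a
ISO 9223 Table 2 (carbon steel): 1.3 < 4.71 ≤ 25 μm/a ⇒ C2

C2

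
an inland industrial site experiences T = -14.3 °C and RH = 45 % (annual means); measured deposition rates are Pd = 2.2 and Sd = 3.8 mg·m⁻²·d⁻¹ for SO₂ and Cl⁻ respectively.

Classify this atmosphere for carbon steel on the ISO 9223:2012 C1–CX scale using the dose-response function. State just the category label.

carbon steel: temperature factor f = +0.150·(-24.3) = -3.6450
  SO₂ term: 1.77·2.2^0.52·exp(0.02·45-3.6450) = 0.1714
  Cl⁻ term: 0.102·3.8^0.62·exp(0.033·45+0.04·-14.3) = 0.5815
  r_corr = 0.1714 + 0.5815 = 0.7529 μm/a
Category bounds: 0…1.3 μm/a bracket r_corr ⇒ C1

C1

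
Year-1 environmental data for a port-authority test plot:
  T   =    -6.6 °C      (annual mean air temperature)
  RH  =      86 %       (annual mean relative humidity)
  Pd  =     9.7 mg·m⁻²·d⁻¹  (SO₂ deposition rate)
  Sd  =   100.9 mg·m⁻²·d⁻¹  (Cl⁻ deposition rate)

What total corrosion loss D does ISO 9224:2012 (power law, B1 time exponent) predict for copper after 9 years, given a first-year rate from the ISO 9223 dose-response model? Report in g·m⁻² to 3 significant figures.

D(9) = 29.4 g·m⁻²

copper: temperature factor f = +0.126·(-16.6) = -2.0916
  Pd branch = 0.0053·Pd^0.26·e^(0.059·RH+f) = 0.1888 μm/a
  Cl⁻ term: 0.01025·100.9^0.27·exp(0.036·86+0.049·-6.6) = 0.57
  sum: 0.1888 + 0.57 → r_corr = 0.7589 μm/a
Power-law: D(9) = r_corr · 9^0.667
  D(9) = 0.7589 × 9^0.667 = 0.7589 × 4.33 = 3.286 μm
  Mass loss = 3.286 μm × 8.96 g/cm³ = 29.44 g·m⁻²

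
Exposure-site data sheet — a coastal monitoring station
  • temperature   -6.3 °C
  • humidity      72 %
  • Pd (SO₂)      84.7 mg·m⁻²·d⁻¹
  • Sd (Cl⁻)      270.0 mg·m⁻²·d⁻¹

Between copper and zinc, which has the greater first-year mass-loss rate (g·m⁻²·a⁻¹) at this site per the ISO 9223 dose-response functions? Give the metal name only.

zinc

copper: f(T) = +0.126·(T−10) [T≤10 °C] = -2.0538
  SO₂ term: 0.0053·84.7^0.26·exp(0.059·72-2.0538) = 0.1508
  Cl⁻ term: 0.01025·270.0^0.27·exp(0.036·72+0.049·-6.3) = 0.4558
  r_corr = 0.1508 + 0.4558 = 0.6067 μm/a
  mass loss = 0.6067 μm/a × 8.96 g/cm³ = 5.436 g·m⁻²·a⁻¹
zinc: temperature factor f = +0.038·(-16.3) = -0.6194
  Pd branch = 0.0129·Pd^0.44·e^(0.046·RH+f) = 1.344 μm/a
  Sd branch = 0.0175·Sd^0.57·e^(0.008·RH+0.085·T) = 0.4431 μm/a
  sum: 1.344 + 0.4431 → r_corr = 1.787 μm/a
  mass loss = 1.787 μm/a × 7.14 g/cm³ = 12.76 g·m⁻²·a⁻¹
Ordering by g·m⁻²·a⁻¹: zinc (12.8) > copper (5.44)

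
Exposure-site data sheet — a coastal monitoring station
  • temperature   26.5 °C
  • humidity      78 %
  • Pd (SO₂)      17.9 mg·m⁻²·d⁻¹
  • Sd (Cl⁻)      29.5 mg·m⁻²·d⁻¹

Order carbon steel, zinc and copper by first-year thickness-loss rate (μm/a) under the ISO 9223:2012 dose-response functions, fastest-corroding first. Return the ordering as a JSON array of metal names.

["carbon steel", "zinc", "copper"]

carbon steel: f(T) = -0.054·(T−10) [T>10 °C] = -0.8910
  Pd branch = 1.77·Pd^0.52·e^(0.02·RH+f) = 15.49 μm/a
  Sd branch = 0.102·Sd^0.62·e^(0.033·RH+0.04·T) = 31.49 μm/a
  r_corr = 15.49 + 31.49 = 46.97 μm/a
zinc: T>10 °C ⇒ hinge -0.071·(26.5−10) = -1.1715
  Pd branch = 0.0129·Pd^0.44·e^(0.046·RH+f) = 0.5144 μm/a
  Cl⁻ term: 0.0175·29.5^0.57·exp(0.008·78+0.085·26.5) = 2.138
  r_corr = 0.5144 + 2.138 = 2.653 μm/a
copper: f(T) = -0.080·(T−10) [T>10 °C] = -1.3200
  Pd branch = 0.0053·Pd^0.26·e^(0.059·RH+f) = 0.2988 μm/a
  Sd branch = 0.01025·Sd^0.27·e^(0.036·RH+0.049·T) = 1.552 μm/a
  sum: 0.2988 + 1.552 → r_corr = 1.851 μm/a
Ordering by μm/a: carbon steel (47) > zinc (2.65) > copper (1.85)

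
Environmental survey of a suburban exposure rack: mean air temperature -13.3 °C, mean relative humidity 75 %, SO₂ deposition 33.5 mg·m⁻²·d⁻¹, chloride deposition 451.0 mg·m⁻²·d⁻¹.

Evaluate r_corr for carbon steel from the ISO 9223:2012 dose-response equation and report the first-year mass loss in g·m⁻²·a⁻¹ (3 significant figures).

carbon steel: T≤10 °C ⇒ hinge +0.150·(-13.3−10) = -3.4950
  sulphur-dioxide contribution → 1.495 μm/a
  chloride contribution → 31.48 μm/a
  total first-year rate 32.97 μm/a
Convert to mass loss: 32.97 μm/a × 7.85 g/cm³ = 258.8 g·m⁻²·a⁻¹

r_corr = 259 g·m⁻²·a⁻¹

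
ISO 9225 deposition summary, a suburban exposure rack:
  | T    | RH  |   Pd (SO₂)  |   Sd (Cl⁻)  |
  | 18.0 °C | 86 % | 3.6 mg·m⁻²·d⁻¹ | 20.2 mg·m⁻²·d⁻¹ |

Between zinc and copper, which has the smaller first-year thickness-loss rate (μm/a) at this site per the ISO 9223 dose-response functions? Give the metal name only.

zinc: f(T) = -0.071·(T−10) [T>10 °C] = -0.5680
  SO₂ term: 0.0129·3.6^0.44·exp(0.046·86-0.5680) = 0.671
  Cl⁻ term: 0.0175·20.2^0.57·exp(0.008·86+0.085·18.0) = 0.892
  r_corr = 0.671 + 0.892 = 1.563 μm/a
copper: temperature factor f = -0.080·(8.0) = -0.6400
  SO₂ term: 0.0053·3.6^0.26·exp(0.059·86-0.6400) = 0.6231
  Sd branch = 0.01025·Sd^0.27·e^(0.036·RH+0.049·T) = 1.233 μm/a
  sum: 0.6231 + 1.233 → r_corr = 1.856 μm/a
Ordering by μm/a: copper (1.86) > zinc (1.56)

zinc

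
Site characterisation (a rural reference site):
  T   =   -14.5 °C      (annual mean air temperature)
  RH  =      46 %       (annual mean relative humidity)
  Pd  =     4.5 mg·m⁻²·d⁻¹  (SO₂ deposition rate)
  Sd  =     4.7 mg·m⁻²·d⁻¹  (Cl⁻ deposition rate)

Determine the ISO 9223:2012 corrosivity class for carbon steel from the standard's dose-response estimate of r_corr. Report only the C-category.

carbon steel: f(T) = +0.150·(T−10) [T≤10 °C] = -3.6750
  SO₂ term: 1.77·4.5^0.52·exp(0.02·46-3.6750) = 0.2461
  Sd branch = 0.102·Sd^0.62·e^(0.033·RH+0.04·T) = 0.6803 μm/a
  r_corr = 0.2461 + 0.6803 = 0.9264 μm/a
0.926 μm/a falls in (0, 1.3] for carbon steel → category C1

C1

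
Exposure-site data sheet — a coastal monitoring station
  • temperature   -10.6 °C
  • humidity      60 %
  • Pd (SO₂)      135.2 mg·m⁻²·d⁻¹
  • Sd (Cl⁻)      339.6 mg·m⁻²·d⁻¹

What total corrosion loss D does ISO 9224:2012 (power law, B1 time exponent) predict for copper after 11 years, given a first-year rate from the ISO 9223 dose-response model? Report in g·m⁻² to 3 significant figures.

copper: f(T) = +0.126·(T−10) [T≤10 °C] = -2.5956
  SO₂ term: 0.0053·135.2^0.26·exp(0.059·60-2.5956) = 0.04881
  Sd branch = 0.01025·Sd^0.27·e^(0.036·RH+0.049·T) = 0.255 μm/a
  r_corr = 0.04881 + 0.255 = 0.3038 μm/a
Long-term exponent b (ISO 9224 Table 2, B1) = 0.667
  D(11) = 0.3038 × 11^0.667 = 0.3038 × 4.95 = 1.504 μm
  Mass loss = 1.504 μm × 8.96 g/cm³ = 13.48 g·m⁻²

D(11) = 13.5 g·m⁻²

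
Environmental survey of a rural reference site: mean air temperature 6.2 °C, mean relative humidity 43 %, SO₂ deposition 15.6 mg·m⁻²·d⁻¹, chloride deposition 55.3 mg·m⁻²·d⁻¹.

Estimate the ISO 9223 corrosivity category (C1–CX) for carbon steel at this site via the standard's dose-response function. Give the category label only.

C2

carbon steel: f(T) = +0.150·(T−10) [T≤10 °C] = -0.5700
  SO₂ term: 1.77·15.6^0.52·exp(0.02·43-0.5700) = 9.871
  Sd branch = 0.102·Sd^0.62·e^(0.033·RH+0.04·T) = 6.502 μm/a
  sum: 9.871 + 6.502 → r_corr = 16.37 μm/a
Category bounds: 1.3…25 μm/a bracket r_corr ⇒ C2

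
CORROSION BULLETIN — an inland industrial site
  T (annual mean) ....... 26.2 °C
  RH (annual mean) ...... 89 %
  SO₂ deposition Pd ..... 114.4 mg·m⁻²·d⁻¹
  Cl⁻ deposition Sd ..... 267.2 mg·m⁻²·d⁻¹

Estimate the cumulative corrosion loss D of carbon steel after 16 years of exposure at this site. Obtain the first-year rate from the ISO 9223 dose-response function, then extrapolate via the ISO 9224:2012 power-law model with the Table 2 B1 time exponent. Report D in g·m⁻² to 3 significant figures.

carbon steel: f(T) = -0.054·(T−10) [T>10 °C] = -0.8748
  Pd branch = 1.77·Pd^0.52·e^(0.02·RH+f) = 51.46 μm/a
  Cl⁻ term: 0.102·267.2^0.62·exp(0.033·89+0.04·26.2) = 175.3
  r_corr = 51.46 + 175.3 = 226.8 μm/a
ISO 9224: D(t) = r_corr · t^b with b = 0.523 (carbon steel, B1)
  D(16) = 226.8 × 16^0.523 = 226.8 × 4.263 = 967 μm
  Mass loss = 967 μm × 7.85 g/cm³ = 7591 g·m⁻²

D(16) = 7.59e+03 g·m⁻²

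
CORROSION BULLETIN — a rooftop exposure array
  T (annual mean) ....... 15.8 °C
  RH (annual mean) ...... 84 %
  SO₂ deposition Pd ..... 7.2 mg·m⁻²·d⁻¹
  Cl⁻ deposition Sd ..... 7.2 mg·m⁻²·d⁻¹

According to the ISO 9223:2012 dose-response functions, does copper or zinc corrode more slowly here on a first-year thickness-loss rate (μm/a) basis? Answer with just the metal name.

zinc

copper: temperature factor f = -0.080·(5.8) = -0.4640
  Pd branch = 0.0053·Pd^0.26·e^(0.059·RH+f) = 0.7907 μm/a
  Cl⁻ term: 0.01025·7.2^0.27·exp(0.036·84+0.049·15.8) = 0.7794
  sum: 0.7907 + 0.7794 → r_corr = 1.57 μm/a
zinc: temperature factor f = -0.071·(5.8) = -0.4118
  SO₂ term: 0.0129·7.2^0.44·exp(0.046·84-0.4118) = 0.9707
  Cl⁻ term: 0.0175·7.2^0.57·exp(0.008·84+0.085·15.8) = 0.4044
  sum: 0.9707 + 0.4044 → r_corr = 1.375 μm/a
Ordering by μm/a: copper (1.57) > zinc (1.38)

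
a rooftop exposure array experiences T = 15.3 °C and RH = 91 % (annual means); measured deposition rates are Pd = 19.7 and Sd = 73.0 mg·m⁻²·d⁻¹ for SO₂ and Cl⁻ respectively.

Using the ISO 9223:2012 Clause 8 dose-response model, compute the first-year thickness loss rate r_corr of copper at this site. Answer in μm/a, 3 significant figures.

copper: f(T) = -0.080·(T−10) [T>10 °C] = -0.4240
  SO₂ term: 0.0053·19.7^0.26·exp(0.059·91-0.4240) = 1.616
  Cl⁻ term: 0.01025·73.0^0.27·exp(0.036·91+0.049·15.3) = 1.829
  sum: 1.616 + 1.829 → r_corr = 3.445 μm/a

r_corr = 3.44 μm/a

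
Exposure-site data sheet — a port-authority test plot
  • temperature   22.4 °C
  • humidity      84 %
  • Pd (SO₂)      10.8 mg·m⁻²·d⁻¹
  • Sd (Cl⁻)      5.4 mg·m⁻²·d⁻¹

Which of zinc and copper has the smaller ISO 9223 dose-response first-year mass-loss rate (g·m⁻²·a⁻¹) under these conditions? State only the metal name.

zinc

zinc: f(T) = -0.071·(T−10) [T>10 °C] = -0.8804
  Pd branch = 0.0129·Pd^0.44·e^(0.046·RH+f) = 0.7262 μm/a
  Cl⁻ term: 0.0175·5.4^0.57·exp(0.008·84+0.085·22.4) = 0.6015
  sum: 0.7262 + 0.6015 → r_corr = 1.328 μm/a
  mass loss = 1.328 μm/a × 7.14 g/cm³ = 9.48 g·m⁻²·a⁻¹
copper: temperature factor f = -0.080·(12.4) = -0.9920
  SO₂ term: 0.0053·10.8^0.26·exp(0.059·84-0.9920) = 0.5182
  Sd branch = 0.01025·Sd^0.27·e^(0.036·RH+0.049·T) = 0.9965 μm/a
  sum: 0.5182 + 0.9965 → r_corr = 1.515 μm/a
  mass loss = 1.515 μm/a × 8.96 g/cm³ = 13.57 g·m⁻²·a⁻¹
Ordering by g·m⁻²·a⁻¹: copper (13.6) > zinc (9.48)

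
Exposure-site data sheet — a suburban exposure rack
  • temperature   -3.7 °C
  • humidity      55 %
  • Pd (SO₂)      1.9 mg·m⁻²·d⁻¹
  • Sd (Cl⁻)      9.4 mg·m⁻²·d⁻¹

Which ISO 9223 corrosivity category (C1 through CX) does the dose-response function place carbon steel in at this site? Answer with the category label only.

carbon steel: temperature factor f = +0.150·(-13.7) = -2.0550
  sulphur-dioxide contribution → 0.951 μm/a
  chloride contribution → 2.167 μm/a
  ⇒ r_corr(carbon steel) = 3.118 μm/a
3.12 μm/a falls in (1.3, 25] for carbon steel → category C2

C2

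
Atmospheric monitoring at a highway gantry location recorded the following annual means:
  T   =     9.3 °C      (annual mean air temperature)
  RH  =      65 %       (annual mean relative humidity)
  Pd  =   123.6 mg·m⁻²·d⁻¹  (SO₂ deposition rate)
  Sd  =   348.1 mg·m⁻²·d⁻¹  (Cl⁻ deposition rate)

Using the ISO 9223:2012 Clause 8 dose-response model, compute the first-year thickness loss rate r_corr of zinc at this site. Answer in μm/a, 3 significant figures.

zinc: T≤10 °C ⇒ hinge +0.038·(9.3−10) = -0.0266
  SO₂ term: 0.0129·123.6^0.44·exp(0.046·65-0.0266) = 2.08
  Sd branch = 0.0175·Sd^0.57·e^(0.008·RH+0.085·T) = 1.824 μm/a
  sum: 2.08 + 1.824 → r_corr = 3.904 μm/a

r_corr = 3.90 μm/a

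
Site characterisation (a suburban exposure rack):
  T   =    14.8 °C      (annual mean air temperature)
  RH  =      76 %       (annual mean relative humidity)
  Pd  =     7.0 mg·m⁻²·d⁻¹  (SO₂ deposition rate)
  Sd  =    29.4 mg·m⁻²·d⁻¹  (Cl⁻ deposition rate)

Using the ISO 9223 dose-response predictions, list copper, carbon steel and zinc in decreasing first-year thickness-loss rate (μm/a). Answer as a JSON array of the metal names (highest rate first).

["carbon steel", "zinc", "copper"]

copper: temperature factor f = -0.080·(4.8) = -0.3840
  Pd branch = 0.0053·Pd^0.26·e^(0.059·RH+f) = 0.5304 μm/a
  Sd branch = 0.01025·Sd^0.27·e^(0.036·RH+0.049·T) = 0.8135 μm/a
  sum: 0.5304 + 0.8135 → r_corr = 1.344 μm/a
carbon steel: f(T) = -0.054·(T−10) [T>10 °C] = -0.2592
  SO₂ term: 1.77·7.0^0.52·exp(0.02·76-0.2592) = 17.18
  Cl⁻ term: 0.102·29.4^0.62·exp(0.033·76+0.04·14.8) = 18.42
  r_corr = 17.18 + 18.42 = 35.6 μm/a
zinc: f(T) = -0.071·(T−10) [T>10 °C] = -0.3408
  Pd branch = 0.0129·Pd^0.44·e^(0.046·RH+f) = 0.7124 μm/a
  Sd branch = 0.0175·Sd^0.57·e^(0.008·RH+0.085·T) = 0.7769 μm/a
  r_corr = 0.7124 + 0.7769 = 1.489 μm/a
Ordering by μm/a: carbon steel (35.6) > zinc (1.49) > copper (1.34)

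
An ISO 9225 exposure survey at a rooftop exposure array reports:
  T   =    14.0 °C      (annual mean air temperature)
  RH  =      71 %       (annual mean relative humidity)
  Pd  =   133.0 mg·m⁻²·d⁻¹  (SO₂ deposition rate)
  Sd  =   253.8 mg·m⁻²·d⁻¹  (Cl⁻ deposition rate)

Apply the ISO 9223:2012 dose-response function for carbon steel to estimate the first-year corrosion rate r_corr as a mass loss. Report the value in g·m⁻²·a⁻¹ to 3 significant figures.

r_corr = 1.04e+03 g·m⁻²·a⁻¹

carbon steel: temperature factor f = -0.054·(4.0) = -0.2160
  Pd branch = 1.77·Pd^0.52·e^(0.02·RH+f) = 75.04 μm/a
  Sd branch = 0.102·Sd^0.62·e^(0.033·RH+0.04·T) = 57.56 μm/a
  sum: 75.04 + 57.56 → r_corr = 132.6 μm/a
Convert to mass loss: 132.6 μm/a × 7.85 g/cm³ = 1041 g·m⁻²·a⁻¹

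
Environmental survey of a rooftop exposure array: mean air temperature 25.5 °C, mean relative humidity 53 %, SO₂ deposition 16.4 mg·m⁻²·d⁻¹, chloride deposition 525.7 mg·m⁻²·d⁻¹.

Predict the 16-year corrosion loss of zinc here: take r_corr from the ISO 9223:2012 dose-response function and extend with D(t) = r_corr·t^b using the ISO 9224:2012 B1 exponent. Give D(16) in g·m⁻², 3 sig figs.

D(16) = 576 g·m⁻²

zinc: temperature factor f = -0.071·(15.5) = -1.1005
  SO₂ term: 0.0129·16.4^0.44·exp(0.046·53-1.1005) = 0.1683
  Sd branch = 0.0175·Sd^0.57·e^(0.008·RH+0.085·T) = 8.305 μm/a
  sum: 0.1683 + 8.305 → r_corr = 8.473 μm/a
Power-law: D(16) = r_corr · 16^0.813
  D(16) = 8.473 × 16^0.813 = 8.473 × 9.527 = 80.72 μm
  Mass loss = 80.72 μm × 7.14 g/cm³ = 576.4 g·m⁻²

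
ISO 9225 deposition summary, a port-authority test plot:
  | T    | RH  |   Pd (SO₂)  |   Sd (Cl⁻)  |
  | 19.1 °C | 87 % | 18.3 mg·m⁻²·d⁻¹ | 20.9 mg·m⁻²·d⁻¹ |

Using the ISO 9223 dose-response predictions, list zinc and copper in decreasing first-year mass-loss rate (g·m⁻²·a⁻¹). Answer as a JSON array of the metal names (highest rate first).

zinc: f(T) = -0.071·(T−10) [T>10 °C] = -0.6461
  Pd branch = 0.0129·Pd^0.44·e^(0.046·RH+f) = 1.329 μm/a
  Cl⁻ term: 0.0175·20.9^0.57·exp(0.008·87+0.085·19.1) = 1.007
  r_corr = 1.329 + 1.007 = 2.336 μm/a
  mass loss = 2.336 μm/a × 7.14 g/cm³ = 16.68 g·m⁻²·a⁻¹
copper: f(T) = -0.080·(T−10) [T>10 °C] = -0.7280
  SO₂ term: 0.0053·18.3^0.26·exp(0.059·87-0.7280) = 0.9238
  Cl⁻ term: 0.01025·20.9^0.27·exp(0.036·87+0.049·19.1) = 1.361
  r_corr = 0.9238 + 1.361 = 2.285 μm/a
  mass loss = 2.285 μm/a × 8.96 g/cm³ = 20.47 g·m⁻²·a⁻¹
Ordering by g·m⁻²·a⁻¹: copper (20.5) > zinc (16.7)

["copper", "zinc"]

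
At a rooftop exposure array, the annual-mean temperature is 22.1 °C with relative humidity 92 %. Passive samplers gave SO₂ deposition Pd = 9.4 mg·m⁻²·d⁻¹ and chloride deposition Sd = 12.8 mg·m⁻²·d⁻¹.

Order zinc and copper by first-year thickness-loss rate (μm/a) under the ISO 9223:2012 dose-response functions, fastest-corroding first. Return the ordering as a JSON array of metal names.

zinc: temperature factor f = -0.071·(12.1) = -0.8591
  sulphur-dioxide contribution → 1.008 μm/a
  chloride contribution → 1.022 μm/a
  ⇒ r_corr(zinc) = 2.031 μm/a
copper: temperature factor f = -0.080·(12.1) = -0.9680
  sulphur-dioxide contribution → 0.8208 μm/a
  chloride contribution → 1.653 μm/a
  ⇒ r_corr(copper) = 2.474 μm/a
Ordering by μm/a: copper (2.47) > zinc (2.03)

["copper", "zinc"]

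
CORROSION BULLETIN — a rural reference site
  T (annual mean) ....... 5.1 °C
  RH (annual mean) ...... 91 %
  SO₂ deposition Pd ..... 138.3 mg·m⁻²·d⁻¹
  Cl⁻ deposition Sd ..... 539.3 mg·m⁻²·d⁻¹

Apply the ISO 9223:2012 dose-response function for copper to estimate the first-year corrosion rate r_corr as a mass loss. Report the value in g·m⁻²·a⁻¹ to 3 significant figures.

r_corr = 36.9 g·m⁻²·a⁻¹

copper: temperature factor f = +0.126·(-4.9) = -0.6174
  sulphur-dioxide contribution → 2.21 μm/a
  chloride contribution → 1.904 μm/a
  ⇒ r_corr(copper) = 4.114 μm/a
Convert to mass loss: 4.114 μm/a × 8.96 g/cm³ = 36.86 g·m⁻²·a⁻¹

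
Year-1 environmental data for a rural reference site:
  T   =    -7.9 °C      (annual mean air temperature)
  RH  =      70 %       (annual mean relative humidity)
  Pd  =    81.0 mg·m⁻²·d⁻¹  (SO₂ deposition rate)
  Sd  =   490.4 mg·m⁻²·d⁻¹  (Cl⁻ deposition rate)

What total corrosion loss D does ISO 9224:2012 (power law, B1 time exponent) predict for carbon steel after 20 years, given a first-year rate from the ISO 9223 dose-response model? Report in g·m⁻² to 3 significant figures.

carbon steel: temperature factor f = +0.150·(-17.9) = -2.6850
  sulphur-dioxide contribution → 4.812 μm/a
  chloride contribution → 34.89 μm/a
  ⇒ r_corr(carbon steel) = 39.7 μm/a
Long-term exponent b (ISO 9224 Table 2, B1) = 0.523
  D(20) = 39.7 × 20^0.523 = 39.7 × 4.791 = 190.2 μm
  Mass loss = 190.2 μm × 7.85 g/cm³ = 1493 g·m⁻²

D(20) = 1.49e+03 g·m⁻²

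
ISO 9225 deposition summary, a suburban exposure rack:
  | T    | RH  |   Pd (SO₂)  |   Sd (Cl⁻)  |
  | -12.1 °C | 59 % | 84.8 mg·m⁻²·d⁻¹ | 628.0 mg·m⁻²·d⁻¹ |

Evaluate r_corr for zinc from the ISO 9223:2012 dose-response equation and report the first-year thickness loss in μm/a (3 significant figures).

r_corr = 0.988 μm/a

zinc: temperature factor f = +0.038·(-22.1) = -0.8398
  Pd branch = 0.0129·Pd^0.44·e^(0.046·RH+f) = 0.593 μm/a
  Cl⁻ term: 0.0175·628.0^0.57·exp(0.008·59+0.085·-12.1) = 0.3946
  sum: 0.593 + 0.3946 → r_corr = 0.9876 μm/a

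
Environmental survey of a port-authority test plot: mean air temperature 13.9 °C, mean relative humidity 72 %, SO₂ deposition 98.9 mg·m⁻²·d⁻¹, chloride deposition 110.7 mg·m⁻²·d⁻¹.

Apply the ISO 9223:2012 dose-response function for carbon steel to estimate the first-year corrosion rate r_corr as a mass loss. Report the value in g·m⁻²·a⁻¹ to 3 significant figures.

carbon steel: f(T) = -0.054·(T−10) [T>10 °C] = -0.2106
  sulphur-dioxide contribution → 65.98 μm/a
  chloride contribution → 35.43 μm/a
  ⇒ r_corr(carbon steel) = 101.4 μm/a
Convert to mass loss: 101.4 μm/a × 7.85 g/cm³ = 796 g·m⁻²·a⁻¹

r_corr = 796 g·m⁻²·a⁻¹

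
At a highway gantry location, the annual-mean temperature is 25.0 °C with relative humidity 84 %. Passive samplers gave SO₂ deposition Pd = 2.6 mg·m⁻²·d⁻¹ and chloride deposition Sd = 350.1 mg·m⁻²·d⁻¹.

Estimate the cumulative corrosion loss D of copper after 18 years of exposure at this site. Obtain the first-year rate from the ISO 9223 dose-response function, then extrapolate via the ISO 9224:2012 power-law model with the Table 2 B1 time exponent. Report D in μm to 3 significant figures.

D(18) = 26.0 μm

copper: temperature factor f = -0.080·(15.0) = -1.2000
  sulphur-dioxide contribution → 0.2907 μm/a
  chloride contribution → 3.491 μm/a
  total first-year rate 3.782 μm/a
Power-law: D(18) = r_corr · 18^0.667
  D(18) = 3.782 × 18^0.667 = 3.782 × 6.875 = 26 μm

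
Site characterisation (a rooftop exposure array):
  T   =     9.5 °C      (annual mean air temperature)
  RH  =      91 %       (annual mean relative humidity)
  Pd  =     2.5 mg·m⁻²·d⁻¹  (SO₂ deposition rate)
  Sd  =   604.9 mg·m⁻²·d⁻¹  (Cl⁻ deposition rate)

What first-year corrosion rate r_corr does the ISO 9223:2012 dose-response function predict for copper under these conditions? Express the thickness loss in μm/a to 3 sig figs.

copper: f(T) = +0.126·(T−10) [T≤10 °C] = -0.0630
  SO₂ term: 0.0053·2.5^0.26·exp(0.059·91-0.0630) = 1.356
  Sd branch = 0.01025·Sd^0.27·e^(0.036·RH+0.049·T) = 2.436 μm/a
  r_corr = 1.356 + 2.436 = 3.792 μm/a

r_corr = 3.79 μm/a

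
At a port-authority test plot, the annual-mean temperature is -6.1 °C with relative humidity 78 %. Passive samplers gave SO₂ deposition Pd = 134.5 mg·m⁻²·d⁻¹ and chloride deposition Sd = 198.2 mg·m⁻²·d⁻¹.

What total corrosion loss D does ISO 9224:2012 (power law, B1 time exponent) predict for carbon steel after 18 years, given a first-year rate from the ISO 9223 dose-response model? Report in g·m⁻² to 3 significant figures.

D(18) = 1.33e+03 g·m⁻²

carbon steel: T≤10 °C ⇒ hinge +0.150·(-6.1−10) = -2.4150
  Pd branch = 1.77·Pd^0.52·e^(0.02·RH+f) = 9.629 μm/a
  Sd branch = 0.102·Sd^0.62·e^(0.033·RH+0.04·T) = 27.84 μm/a
  r_corr = 9.629 + 27.84 = 37.47 μm/a
Power-law: D(18) = r_corr · 18^0.523
  D(18) = 37.47 × 18^0.523 = 37.47 × 4.534 = 169.9 μm
  Mass loss = 169.9 μm × 7.85 g/cm³ = 1334 g·m⁻²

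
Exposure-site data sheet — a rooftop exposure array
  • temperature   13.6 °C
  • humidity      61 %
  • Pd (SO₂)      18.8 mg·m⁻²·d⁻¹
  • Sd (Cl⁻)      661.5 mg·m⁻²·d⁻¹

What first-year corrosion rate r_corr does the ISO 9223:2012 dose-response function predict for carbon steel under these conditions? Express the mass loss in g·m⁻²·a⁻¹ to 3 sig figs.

r_corr = 757 g·m⁻²·a⁻¹

carbon steel: temperature factor f = -0.054·(3.6) = -0.1944
  Pd branch = 1.77·Pd^0.52·e^(0.02·RH+f) = 22.7 μm/a
  Cl⁻ term: 0.102·661.5^0.62·exp(0.033·61+0.04·13.6) = 73.76
  sum: 22.7 + 73.76 → r_corr = 96.46 μm/a
Convert to mass loss: 96.46 μm/a × 7.85 g/cm³ = 757.2 g·m⁻²·a⁻¹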